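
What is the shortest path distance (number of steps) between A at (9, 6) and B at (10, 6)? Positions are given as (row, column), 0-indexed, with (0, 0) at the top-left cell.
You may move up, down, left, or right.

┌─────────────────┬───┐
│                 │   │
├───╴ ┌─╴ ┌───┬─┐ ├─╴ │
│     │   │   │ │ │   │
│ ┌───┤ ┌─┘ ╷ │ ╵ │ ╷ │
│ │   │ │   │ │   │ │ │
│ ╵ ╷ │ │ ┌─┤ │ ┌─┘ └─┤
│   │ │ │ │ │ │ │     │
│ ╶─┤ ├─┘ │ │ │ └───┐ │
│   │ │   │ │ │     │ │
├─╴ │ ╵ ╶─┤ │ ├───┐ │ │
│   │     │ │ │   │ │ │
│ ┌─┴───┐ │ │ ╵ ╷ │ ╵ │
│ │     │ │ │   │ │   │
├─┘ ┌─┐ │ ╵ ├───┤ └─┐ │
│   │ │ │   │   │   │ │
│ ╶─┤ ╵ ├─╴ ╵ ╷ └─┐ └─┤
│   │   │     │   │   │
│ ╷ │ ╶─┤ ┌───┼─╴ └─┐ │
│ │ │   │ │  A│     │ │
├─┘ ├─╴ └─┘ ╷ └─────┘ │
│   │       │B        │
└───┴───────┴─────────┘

Finding path from (9, 6) to (10, 6):
Path: (9,6) → (10,6)
Distance: 1 steps

Solution:

┌─────────────────┬───┐
│                 │   │
├───╴ ┌─╴ ┌───┬─┐ ├─╴ │
│     │   │   │ │ │   │
│ ┌───┤ ┌─┘ ╷ │ ╵ │ ╷ │
│ │   │ │   │ │   │ │ │
│ ╵ ╷ │ │ ┌─┤ │ ┌─┘ └─┤
│   │ │ │ │ │ │ │     │
│ ╶─┤ ├─┘ │ │ │ └───┐ │
│   │ │   │ │ │     │ │
├─╴ │ ╵ ╶─┤ │ ├───┐ │ │
│   │     │ │ │   │ │ │
│ ┌─┴───┐ │ │ ╵ ╷ │ ╵ │
│ │     │ │ │   │ │   │
├─┘ ┌─┐ │ ╵ ├───┤ └─┐ │
│   │ │ │   │   │   │ │
│ ╶─┤ ╵ ├─╴ ╵ ╷ └─┐ └─┤
│   │   │     │   │   │
│ ╷ │ ╶─┤ ┌───┼─╴ └─┐ │
│ │ │   │ │  A│     │ │
├─┘ ├─╴ └─┘ ╷ └─────┘ │
│   │       │B        │
└───┴───────┴─────────┘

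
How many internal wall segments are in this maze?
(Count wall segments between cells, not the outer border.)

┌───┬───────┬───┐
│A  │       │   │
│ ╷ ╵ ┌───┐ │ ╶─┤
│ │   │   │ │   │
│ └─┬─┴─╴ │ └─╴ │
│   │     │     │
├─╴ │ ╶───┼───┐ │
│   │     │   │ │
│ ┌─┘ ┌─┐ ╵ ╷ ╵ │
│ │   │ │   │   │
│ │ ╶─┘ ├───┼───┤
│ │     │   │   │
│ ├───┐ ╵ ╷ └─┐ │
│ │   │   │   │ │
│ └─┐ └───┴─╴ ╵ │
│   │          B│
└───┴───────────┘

Counting internal wall segments:
Total internal walls: 49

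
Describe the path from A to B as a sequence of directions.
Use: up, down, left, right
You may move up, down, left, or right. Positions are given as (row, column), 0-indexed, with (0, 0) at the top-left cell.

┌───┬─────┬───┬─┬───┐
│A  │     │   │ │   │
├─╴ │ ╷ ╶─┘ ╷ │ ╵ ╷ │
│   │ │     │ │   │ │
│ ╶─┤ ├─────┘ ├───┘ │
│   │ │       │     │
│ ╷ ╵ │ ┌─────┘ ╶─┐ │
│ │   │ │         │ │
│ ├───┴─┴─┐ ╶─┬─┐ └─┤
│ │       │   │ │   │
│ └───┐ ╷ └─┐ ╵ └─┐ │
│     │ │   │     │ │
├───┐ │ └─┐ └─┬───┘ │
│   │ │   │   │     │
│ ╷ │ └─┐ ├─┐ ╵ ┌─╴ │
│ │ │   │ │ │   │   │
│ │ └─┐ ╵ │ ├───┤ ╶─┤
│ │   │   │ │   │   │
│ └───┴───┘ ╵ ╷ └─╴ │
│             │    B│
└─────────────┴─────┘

Finding the path and converting it to directions:
Path through cells: (0,0) → (0,1) → (1,1) → (1,0) → (2,0) → (3,0) → (4,0) → (5,0) → (5,1) → (5,2) → (6,2) → (7,2) → (7,3) → (8,3) → (8,4) → (7,4) → (6,4) → (6,3) → (5,3) → (4,3) → (4,4) → (5,4) → (5,5) → (6,5) → (6,6) → (7,6) → (7,7) → (6,7) → (6,8) → (6,9) → (7,9) → (7,8) → (8,8) → (8,9) → (9,9)
Directions: right, down, left, down, down, down, down, right, right, down, down, right, down, right, up, up, left, up, up, right, down, right, down, right, down, right, up, right, right, down, left, down, right, down

Solution:

┌───┬─────┬───┬─┬───┐
│A ↓│     │   │ │   │
├─╴ │ ╷ ╶─┘ ╷ │ ╵ ╷ │
│↓ ↲│ │     │ │   │ │
│ ╶─┤ ├─────┘ ├───┘ │
│↓  │ │       │     │
│ ╷ ╵ │ ┌─────┘ ╶─┐ │
│↓│   │ │         │ │
│ ├───┴─┴─┐ ╶─┬─┐ └─┤
│↓│    ↱ ↓│   │ │   │
│ └───┐ ╷ └─┐ ╵ └─┐ │
│↳ → ↓│↑│↳ ↓│     │ │
├───┐ │ └─┐ └─┬───┘ │
│   │↓│↑ ↰│↳ ↓│↱ → ↓│
│ ╷ │ └─┐ ├─┐ ╵ ┌─╴ │
│ │ │↳ ↓│↑│ │↳ ↑│↓ ↲│
│ │ └─┐ ╵ │ ├───┤ ╶─┤
│ │   │↳ ↑│ │   │↳ ↓│
│ └───┴───┘ ╵ ╷ └─╴ │
│             │    B│
└─────────────┴─────┘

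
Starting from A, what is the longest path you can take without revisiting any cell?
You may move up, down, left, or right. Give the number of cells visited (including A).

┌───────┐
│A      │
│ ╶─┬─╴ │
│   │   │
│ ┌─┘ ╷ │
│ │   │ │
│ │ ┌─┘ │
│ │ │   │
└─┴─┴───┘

Finding longest simple path using DFS:
Start: (0, 0)
Longest path visits 9 cells
Path: A → right → right → right → down → left → down → left → down

Solution:

┌───────┐
│A → → ↓│
│ ╶─┬─╴ │
│   │↓ ↲│
│ ┌─┘ ╷ │
│ │↓ ↲│ │
│ │ ┌─┘ │
│ │B│   │
└─┴─┴───┘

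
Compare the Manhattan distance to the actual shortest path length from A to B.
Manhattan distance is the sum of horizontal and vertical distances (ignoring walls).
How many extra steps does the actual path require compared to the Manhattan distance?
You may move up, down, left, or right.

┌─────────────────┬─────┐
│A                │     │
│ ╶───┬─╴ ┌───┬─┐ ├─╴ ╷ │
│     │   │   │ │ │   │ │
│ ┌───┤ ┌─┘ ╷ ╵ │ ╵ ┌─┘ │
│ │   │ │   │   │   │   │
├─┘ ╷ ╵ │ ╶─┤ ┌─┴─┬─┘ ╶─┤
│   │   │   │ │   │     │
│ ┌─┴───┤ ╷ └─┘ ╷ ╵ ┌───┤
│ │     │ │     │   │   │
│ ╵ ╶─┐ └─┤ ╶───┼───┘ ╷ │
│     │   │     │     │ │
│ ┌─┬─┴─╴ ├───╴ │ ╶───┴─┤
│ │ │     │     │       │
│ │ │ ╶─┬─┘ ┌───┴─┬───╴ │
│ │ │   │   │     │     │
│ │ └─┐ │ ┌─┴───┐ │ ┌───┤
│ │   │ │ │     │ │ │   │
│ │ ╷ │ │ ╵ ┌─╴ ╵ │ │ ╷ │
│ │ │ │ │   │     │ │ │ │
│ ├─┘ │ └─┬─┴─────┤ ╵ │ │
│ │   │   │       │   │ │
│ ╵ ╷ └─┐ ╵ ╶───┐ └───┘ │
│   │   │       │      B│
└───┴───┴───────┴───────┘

Manhattan distance: |11 - 0| + |11 - 0| = 22
Actual path length: 40
Extra steps: 40 - 22 = 18

Solution:

┌─────────────────┬─────┐
│A → → → ↓        │     │
│ ╶───┬─╴ ┌───┬─┐ ├─╴ ╷ │
│     │↓ ↲│   │ │ │   │ │
│ ┌───┤ ┌─┘ ╷ ╵ │ ╵ ┌─┘ │
│ │↓ ↰│↓│   │   │   │   │
├─┘ ╷ ╵ │ ╶─┤ ┌─┴─┬─┘ ╶─┤
│↓ ↲│↑ ↲│   │ │   │     │
│ ┌─┴───┤ ╷ └─┘ ╷ ╵ ┌───┤
│↓│↱ → ↓│ │     │   │   │
│ ╵ ╶─┐ └─┤ ╶───┼───┘ ╷ │
│↳ ↑  │↳ ↓│     │     │ │
│ ┌─┬─┴─╴ ├───╴ │ ╶───┴─┤
│ │ │↓ ← ↲│     │       │
│ │ │ ╶─┬─┘ ┌───┴─┬───╴ │
│ │ │↳ ↓│   │     │     │
│ │ └─┐ │ ┌─┴───┐ │ ┌───┤
│ │   │↓│ │     │ │ │   │
│ │ ╷ │ │ ╵ ┌─╴ ╵ │ │ ╷ │
│ │ │ │↓│   │     │ │ │ │
│ ├─┘ │ └─┬─┴─────┤ ╵ │ │
│ │   │↳ ↓│↱ → → ↓│   │ │
│ ╵ ╷ └─┐ ╵ ╶───┐ └───┘ │
│   │   │↳ ↑    │↳ → → B│
└───┴───┴───────┴───────┘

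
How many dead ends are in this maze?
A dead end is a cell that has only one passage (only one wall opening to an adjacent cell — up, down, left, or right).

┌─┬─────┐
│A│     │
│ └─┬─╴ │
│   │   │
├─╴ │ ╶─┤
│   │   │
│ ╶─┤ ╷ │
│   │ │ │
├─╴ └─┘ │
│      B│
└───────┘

Checking each cell for number of passages:

Dead ends found at positions:
  (0, 0)
  (0, 1)
  (3, 2)
  (4, 0)
Total dead ends: 4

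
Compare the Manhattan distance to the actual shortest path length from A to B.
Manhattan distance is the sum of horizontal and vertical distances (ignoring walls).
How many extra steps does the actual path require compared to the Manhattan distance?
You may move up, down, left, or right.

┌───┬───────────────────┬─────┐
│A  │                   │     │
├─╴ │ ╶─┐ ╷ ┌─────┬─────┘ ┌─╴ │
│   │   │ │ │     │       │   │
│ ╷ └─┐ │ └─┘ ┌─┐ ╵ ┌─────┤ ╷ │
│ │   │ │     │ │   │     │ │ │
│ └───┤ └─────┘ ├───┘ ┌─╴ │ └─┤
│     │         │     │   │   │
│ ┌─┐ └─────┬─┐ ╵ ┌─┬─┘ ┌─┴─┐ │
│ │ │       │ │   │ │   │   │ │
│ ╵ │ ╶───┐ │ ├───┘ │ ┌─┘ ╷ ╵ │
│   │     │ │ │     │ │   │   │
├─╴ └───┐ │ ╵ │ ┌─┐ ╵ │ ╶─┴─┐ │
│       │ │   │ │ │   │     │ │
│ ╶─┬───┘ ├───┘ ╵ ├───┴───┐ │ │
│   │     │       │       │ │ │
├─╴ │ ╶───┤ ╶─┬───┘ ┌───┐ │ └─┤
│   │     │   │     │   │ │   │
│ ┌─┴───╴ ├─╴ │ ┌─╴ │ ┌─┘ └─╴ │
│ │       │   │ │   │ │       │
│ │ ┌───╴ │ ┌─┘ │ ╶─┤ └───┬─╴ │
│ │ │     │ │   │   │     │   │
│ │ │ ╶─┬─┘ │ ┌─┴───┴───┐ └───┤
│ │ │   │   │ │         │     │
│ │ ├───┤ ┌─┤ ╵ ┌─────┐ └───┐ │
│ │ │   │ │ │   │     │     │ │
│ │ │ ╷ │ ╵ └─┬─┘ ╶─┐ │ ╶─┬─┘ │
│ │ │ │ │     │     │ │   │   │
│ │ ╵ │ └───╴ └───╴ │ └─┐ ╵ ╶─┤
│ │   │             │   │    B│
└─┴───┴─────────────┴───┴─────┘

Manhattan distance: |14 - 0| + |14 - 0| = 28
Actual path length: 142
Extra steps: 142 - 28 = 114

Solution:

┌───┬───────────────────┬─────┐
│A ↓│↱ → ↓              │↱ → ↓│
├─╴ │ ╶─┐ ╷ ┌─────┬─────┘ ┌─╴ │
│↓ ↲│↑ ↰│↓│ │↱ → ↓│↱ → → ↑│↓ ↲│
│ ╷ └─┐ │ └─┘ ┌─┐ ╵ ┌─────┤ ╷ │
│↓│   │↑│↳ → ↑│ │↳ ↑│↓ ← ↰│↓│ │
│ └───┤ └─────┘ ├───┘ ┌─╴ │ └─┤
│↳ → ↓│↑ ← ← ← ↰│↓ ← ↲│↱ ↑│↳ ↓│
│ ┌─┐ └─────┬─┐ ╵ ┌─┬─┘ ┌─┴─┐ │
│ │ │↓      │ │↑ ↲│ │↱ ↑│↓ ↰│↓│
│ ╵ │ ╶───┐ │ ├───┘ │ ┌─┘ ╷ ╵ │
│   │↳ → ↓│ │ │↱ → ↓│↑│↓ ↲│↑ ↲│
├─╴ └───┐ │ ╵ │ ┌─┐ ╵ │ ╶─┴─┐ │
│       │↓│   │↑│ │↳ ↑│↳ → ↓│ │
│ ╶─┬───┘ ├───┘ ╵ ├───┴───┐ │ │
│   │↓ ← ↲│↱ → ↑  │↓ ← ← ↰│↓│ │
├─╴ │ ╶───┤ ╶─┬───┘ ┌───┐ │ └─┤
│   │↳ → ↓│↑ ↰│↓ ← ↲│   │↑│↳ ↓│
│ ┌─┴───╴ ├─╴ │ ┌─╴ │ ┌─┘ └─╴ │
│ │↓ ← ← ↲│↱ ↑│↓│   │ │  ↑ ← ↲│
│ │ ┌───╴ │ ┌─┘ │ ╶─┤ └───┬─╴ │
│ │↓│     │↑│↓ ↲│   │     │   │
│ │ │ ╶─┬─┘ │ ┌─┴───┴───┐ └───┤
│ │↓│   │↱ ↑│↓│↱ → → → ↓│     │
│ │ ├───┤ ┌─┤ ╵ ┌─────┐ └───┐ │
│ │↓│↱ ↓│↑│ │↳ ↑│     │↓    │ │
│ │ │ ╷ │ ╵ └─┬─┘ ╶─┐ │ ╶─┬─┘ │
│ │↓│↑│↓│↑ ← ↰│     │ │↳ ↓│   │
│ │ ╵ │ └───╴ └───╴ │ └─┐ ╵ ╶─┤
│ │↳ ↑│↳ → → ↑      │   │↳ → B│
└─┴───┴─────────────┴───┴─────┘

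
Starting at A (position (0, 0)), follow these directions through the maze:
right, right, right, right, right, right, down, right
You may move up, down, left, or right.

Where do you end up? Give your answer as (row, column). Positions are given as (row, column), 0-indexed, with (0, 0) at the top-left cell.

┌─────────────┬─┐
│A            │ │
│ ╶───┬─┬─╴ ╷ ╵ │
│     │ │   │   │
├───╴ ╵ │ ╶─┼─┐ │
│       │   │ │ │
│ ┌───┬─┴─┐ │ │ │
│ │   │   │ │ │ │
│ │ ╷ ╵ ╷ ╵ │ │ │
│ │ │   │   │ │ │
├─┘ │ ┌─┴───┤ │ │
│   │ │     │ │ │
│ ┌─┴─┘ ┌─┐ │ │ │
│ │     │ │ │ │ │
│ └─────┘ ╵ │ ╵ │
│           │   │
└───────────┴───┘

Following directions step by step:
Start: (0, 0)
  right: (0, 0) → (0, 1)
  right: (0, 1) → (0, 2)
  right: (0, 2) → (0, 3)
  right: (0, 3) → (0, 4)
  right: (0, 4) → (0, 5)
  right: (0, 5) → (0, 6)
  down: (0, 6) → (1, 6)
  right: (1, 6) → (1, 7)
Final position: (1, 7)

Path taken:

┌─────────────┬─┐
│A → → → → → ↓│ │
│ ╶───┬─┬─╴ ╷ ╵ │
│     │ │   │↳ B│
├───╴ ╵ │ ╶─┼─┐ │
│       │   │ │ │
│ ┌───┬─┴─┐ │ │ │
│ │   │   │ │ │ │
│ │ ╷ ╵ ╷ ╵ │ │ │
│ │ │   │   │ │ │
├─┘ │ ┌─┴───┤ │ │
│   │ │     │ │ │
│ ┌─┴─┘ ┌─┐ │ │ │
│ │     │ │ │ │ │
│ └─────┘ ╵ │ ╵ │
│           │   │
└───────────┴───┘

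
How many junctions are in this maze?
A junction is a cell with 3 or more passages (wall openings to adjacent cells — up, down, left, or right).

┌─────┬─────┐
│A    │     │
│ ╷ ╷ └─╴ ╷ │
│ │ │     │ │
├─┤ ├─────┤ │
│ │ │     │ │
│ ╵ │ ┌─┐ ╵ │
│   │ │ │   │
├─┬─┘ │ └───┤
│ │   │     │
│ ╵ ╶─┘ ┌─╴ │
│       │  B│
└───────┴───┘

Checking each cell for number of passages:

Junctions found (3+ passages):
  (0, 1): 3 passages
  (0, 4): 3 passages
  (4, 3): 3 passages
  (5, 1): 3 passages
Total junctions: 4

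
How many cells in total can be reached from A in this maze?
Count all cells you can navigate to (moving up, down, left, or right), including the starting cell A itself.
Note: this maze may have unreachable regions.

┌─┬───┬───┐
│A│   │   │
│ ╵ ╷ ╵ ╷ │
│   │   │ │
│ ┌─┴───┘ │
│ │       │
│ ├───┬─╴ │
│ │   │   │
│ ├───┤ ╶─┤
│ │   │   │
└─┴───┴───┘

Using BFS/flood-fill to find all reachable cells from A:
Maze size: 5 × 5 = 25 total cells
4 cell(s) are walled off and cannot be reached from A.
Reachable cells: 21

Reachable region (· marks reachable cells):

┌─┬───┬───┐
│A│· ·│· ·│
│ ╵ ╷ ╵ ╷ │
│· ·│· ·│·│
│ ┌─┴───┘ │
│·│· · · ·│
│ ├───┬─╴ │
│·│   │· ·│
│ ├───┤ ╶─┤
│·│   │· ·│
└─┴───┴───┘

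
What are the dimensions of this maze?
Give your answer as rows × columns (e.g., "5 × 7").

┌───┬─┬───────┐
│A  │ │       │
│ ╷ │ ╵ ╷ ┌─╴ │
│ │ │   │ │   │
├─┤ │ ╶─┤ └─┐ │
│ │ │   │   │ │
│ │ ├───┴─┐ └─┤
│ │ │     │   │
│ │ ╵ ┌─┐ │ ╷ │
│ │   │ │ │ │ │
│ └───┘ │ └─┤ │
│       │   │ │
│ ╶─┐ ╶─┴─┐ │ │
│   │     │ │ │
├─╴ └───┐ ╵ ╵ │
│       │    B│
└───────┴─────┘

Counting the maze dimensions:
Rows (vertical): 8
Columns (horizontal): 7
Dimensions: 8 × 7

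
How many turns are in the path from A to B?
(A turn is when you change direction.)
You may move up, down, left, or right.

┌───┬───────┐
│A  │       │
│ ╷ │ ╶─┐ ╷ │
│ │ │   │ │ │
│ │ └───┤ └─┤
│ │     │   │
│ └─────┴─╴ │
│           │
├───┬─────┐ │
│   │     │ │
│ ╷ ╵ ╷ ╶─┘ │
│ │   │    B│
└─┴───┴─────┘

Directions: down, down, down, right, right, right, right, right, down, down
Number of turns: 2

Solution:

┌───┬───────┐
│A  │       │
│ ╷ │ ╶─┐ ╷ │
│↓│ │   │ │ │
│ │ └───┤ └─┤
│↓│     │   │
│ └─────┴─╴ │
│↳ → → → → ↓│
├───┬─────┐ │
│   │     │↓│
│ ╷ ╵ ╷ ╶─┘ │
│ │   │    B│
└─┴───┴─────┘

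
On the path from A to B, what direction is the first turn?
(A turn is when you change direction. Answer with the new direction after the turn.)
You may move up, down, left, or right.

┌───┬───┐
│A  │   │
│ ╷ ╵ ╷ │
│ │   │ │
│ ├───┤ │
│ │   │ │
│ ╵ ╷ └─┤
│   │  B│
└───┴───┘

Directions: down, down, down, right, up, right, down, right
First turn direction: right

Solution:

┌───┬───┐
│A  │   │
│ ╷ ╵ ╷ │
│↓│   │ │
│ ├───┤ │
│↓│↱ ↓│ │
│ ╵ ╷ └─┤
│↳ ↑│↳ B│
└───┴───┘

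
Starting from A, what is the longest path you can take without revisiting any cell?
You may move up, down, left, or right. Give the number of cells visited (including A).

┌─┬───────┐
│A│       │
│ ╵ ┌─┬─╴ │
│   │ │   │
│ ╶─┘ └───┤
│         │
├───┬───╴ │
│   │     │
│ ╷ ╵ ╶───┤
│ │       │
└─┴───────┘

Finding longest simple path using DFS:
Start: (0, 0)
Longest path visits 15 cells
Path: A → down → down → right → right → right → right → down → left → left → down → left → up → left → down

Solution:

┌─┬───────┐
│A│       │
│ ╵ ┌─┬─╴ │
│↓  │ │   │
│ ╶─┘ └───┤
│↳ → → → ↓│
├───┬───╴ │
│↓ ↰│↓ ← ↲│
│ ╷ ╵ ╶───┤
│B│↑ ↲    │
└─┴───────┘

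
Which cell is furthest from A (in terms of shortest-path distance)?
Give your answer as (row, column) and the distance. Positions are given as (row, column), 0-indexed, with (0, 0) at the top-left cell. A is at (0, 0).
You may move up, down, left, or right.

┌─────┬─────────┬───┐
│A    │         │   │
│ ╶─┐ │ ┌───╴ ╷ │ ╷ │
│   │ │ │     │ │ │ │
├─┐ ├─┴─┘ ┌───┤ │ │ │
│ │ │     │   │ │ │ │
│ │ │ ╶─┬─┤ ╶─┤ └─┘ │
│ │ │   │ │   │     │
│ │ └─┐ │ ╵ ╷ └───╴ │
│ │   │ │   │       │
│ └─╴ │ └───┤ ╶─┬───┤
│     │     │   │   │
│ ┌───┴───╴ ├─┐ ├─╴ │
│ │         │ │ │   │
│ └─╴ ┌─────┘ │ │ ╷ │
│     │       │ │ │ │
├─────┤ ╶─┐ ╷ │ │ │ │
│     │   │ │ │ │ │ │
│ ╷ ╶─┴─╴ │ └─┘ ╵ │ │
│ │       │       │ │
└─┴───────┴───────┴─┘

Computing BFS distances from A to all cells:
Furthest cell: (9, 0)
Distance: 61 steps

Path from A to the furthest cell:

┌─────┬─────────┬───┐
│A    │      ↱ ↓│   │
│ ╶─┐ │ ┌───╴ ╷ │ ╷ │
│↳ ↓│ │ │↱ → ↑│↓│ │ │
├─┐ ├─┴─┘ ┌───┤ │ │ │
│ │↓│↱ → ↑│   │↓│ │ │
│ │ │ ╶─┬─┤ ╶─┤ └─┘ │
│ │↓│↑ ↰│ │   │↳ → ↓│
│ │ └─┐ │ ╵ ╷ └───╴ │
│ │↳ ↓│↑│   │↓ ← ← ↲│
│ └─╴ │ └───┤ ╶─┬───┤
│↓ ← ↲│↑ ← ↰│↳ ↓│   │
│ ┌───┴───╴ ├─┐ ├─╴ │
│↓│  ↱ → → ↑│ │↓│   │
│ └─╴ ┌─────┘ │ │ ╷ │
│↳ → ↑│↓ ← ↰  │↓│ │ │
├─────┤ ╶─┐ ╷ │ │ │ │
│↓ ↰  │↳ ↓│↑│ │↓│ │ │
│ ╷ ╶─┴─╴ │ └─┘ ╵ │ │
│B│↑ ← ← ↲│↑ ← ↲  │ │
└─┴───────┴───────┴─┘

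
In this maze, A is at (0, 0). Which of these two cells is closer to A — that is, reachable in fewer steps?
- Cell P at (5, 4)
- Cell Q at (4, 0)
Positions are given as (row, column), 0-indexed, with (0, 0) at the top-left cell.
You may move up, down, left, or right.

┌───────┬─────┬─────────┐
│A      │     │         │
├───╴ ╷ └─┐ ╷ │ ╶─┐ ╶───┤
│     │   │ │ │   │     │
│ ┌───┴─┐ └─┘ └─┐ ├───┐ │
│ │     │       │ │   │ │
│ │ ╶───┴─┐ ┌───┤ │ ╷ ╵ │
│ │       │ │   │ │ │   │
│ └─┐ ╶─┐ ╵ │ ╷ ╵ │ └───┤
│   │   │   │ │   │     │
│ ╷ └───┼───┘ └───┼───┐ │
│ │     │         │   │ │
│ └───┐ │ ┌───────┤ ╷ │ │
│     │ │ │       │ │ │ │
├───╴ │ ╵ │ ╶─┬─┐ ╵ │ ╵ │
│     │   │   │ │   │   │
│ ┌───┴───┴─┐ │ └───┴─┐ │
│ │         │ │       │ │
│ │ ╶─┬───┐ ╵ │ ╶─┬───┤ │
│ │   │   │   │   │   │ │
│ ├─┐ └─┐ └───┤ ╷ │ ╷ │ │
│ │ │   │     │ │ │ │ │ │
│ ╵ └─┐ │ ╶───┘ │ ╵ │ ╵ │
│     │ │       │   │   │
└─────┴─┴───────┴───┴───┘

Shortest path A → P at (5, 4): 17 steps
Shortest path A → Q at (4, 0): 8 steps

Q is closer (8 steps vs 17 steps).

Path to P:

┌───────┬─────┬─────────┐
│A → ↓  │     │         │
├───╴ ╷ └─┐ ╷ │ ╶─┐ ╶───┤
│↓ ← ↲│   │ │ │   │     │
│ ┌───┴─┐ └─┘ └─┐ ├───┐ │
│↓│     │       │ │   │ │
│ │ ╶───┴─┐ ┌───┤ │ ╷ ╵ │
│↓│       │ │   │ │ │   │
│ └─┐ ╶─┐ ╵ │ ╷ ╵ │ └───┤
│↳ ↓│   │   │ │   │     │
│ ╷ └───┼───┘ └───┼───┐ │
│ │↳ → ↓│P        │   │ │
│ └───┐ │ ┌───────┤ ╷ │ │
│     │↓│↑│       │ │ │ │
├───╴ │ ╵ │ ╶─┬─┐ ╵ │ ╵ │
│     │↳ ↑│   │ │   │   │
│ ┌───┴───┴─┐ │ └───┴─┐ │
│ │         │ │       │ │
│ │ ╶─┬───┐ ╵ │ ╶─┬───┤ │
│ │   │   │   │   │   │ │
│ ├─┐ └─┐ └───┤ ╷ │ ╷ │ │
│ │ │   │     │ │ │ │ │ │
│ ╵ └─┐ │ ╶───┘ │ ╵ │ ╵ │
│     │ │       │   │   │
└─────┴─┴───────┴───┴───┘

Path to Q:

┌───────┬─────┬─────────┐
│A → ↓  │     │         │
├───╴ ╷ └─┐ ╷ │ ╶─┐ ╶───┤
│↓ ← ↲│   │ │ │   │     │
│ ┌───┴─┐ └─┘ └─┐ ├───┐ │
│↓│     │       │ │   │ │
│ │ ╶───┴─┐ ┌───┤ │ ╷ ╵ │
│↓│       │ │   │ │ │   │
│ └─┐ ╶─┐ ╵ │ ╷ ╵ │ └───┤
│Q  │   │   │ │   │     │
│ ╷ └───┼───┘ └───┼───┐ │
│ │     │         │   │ │
│ └───┐ │ ┌───────┤ ╷ │ │
│     │ │ │       │ │ │ │
├───╴ │ ╵ │ ╶─┬─┐ ╵ │ ╵ │
│     │   │   │ │   │   │
│ ┌───┴───┴─┐ │ └───┴─┐ │
│ │         │ │       │ │
│ │ ╶─┬───┐ ╵ │ ╶─┬───┤ │
│ │   │   │   │   │   │ │
│ ├─┐ └─┐ └───┤ ╷ │ ╷ │ │
│ │ │   │     │ │ │ │ │ │
│ ╵ └─┐ │ ╶───┘ │ ╵ │ ╵ │
│     │ │       │   │   │
└─────┴─┴───────┴───┴───┘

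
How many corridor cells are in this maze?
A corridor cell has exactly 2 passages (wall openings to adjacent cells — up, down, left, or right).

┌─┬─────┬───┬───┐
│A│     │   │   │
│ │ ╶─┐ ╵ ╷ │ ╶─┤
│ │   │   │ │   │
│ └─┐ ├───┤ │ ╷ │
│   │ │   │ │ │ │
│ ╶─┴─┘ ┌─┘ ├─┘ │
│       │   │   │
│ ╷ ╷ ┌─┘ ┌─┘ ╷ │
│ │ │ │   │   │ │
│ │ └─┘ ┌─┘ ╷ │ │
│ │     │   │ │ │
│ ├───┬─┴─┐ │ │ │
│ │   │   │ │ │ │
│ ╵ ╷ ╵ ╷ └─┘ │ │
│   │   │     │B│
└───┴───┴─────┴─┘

Counting cells with exactly 2 passages:
Total corridor cells: 46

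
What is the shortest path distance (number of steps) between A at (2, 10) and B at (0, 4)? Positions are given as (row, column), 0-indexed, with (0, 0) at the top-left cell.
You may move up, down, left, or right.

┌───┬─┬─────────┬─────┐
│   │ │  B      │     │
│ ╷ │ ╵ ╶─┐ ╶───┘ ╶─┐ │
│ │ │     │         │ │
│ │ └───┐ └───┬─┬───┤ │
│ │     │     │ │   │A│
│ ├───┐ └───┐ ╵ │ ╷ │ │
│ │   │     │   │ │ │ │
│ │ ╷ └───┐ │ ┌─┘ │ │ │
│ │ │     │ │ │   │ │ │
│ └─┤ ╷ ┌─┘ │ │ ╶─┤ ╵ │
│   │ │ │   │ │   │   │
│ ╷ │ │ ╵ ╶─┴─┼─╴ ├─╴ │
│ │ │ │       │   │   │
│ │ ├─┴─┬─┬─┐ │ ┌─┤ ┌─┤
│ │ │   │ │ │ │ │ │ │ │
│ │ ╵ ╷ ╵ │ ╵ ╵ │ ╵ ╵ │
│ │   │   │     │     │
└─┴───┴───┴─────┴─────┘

Finding path from (2, 10) to (0, 4):
Path: (2,10) → (1,10) → (0,10) → (0,9) → (0,8) → (1,8) → (1,7) → (1,6) → (1,5) → (0,5) → (0,4)
Distance: 10 steps

Solution:

┌───┬─┬─────────┬─────┐
│   │ │  B ↰    │↓ ← ↰│
│ ╷ │ ╵ ╶─┐ ╶───┘ ╶─┐ │
│ │ │     │↑ ← ← ↲  │↑│
│ │ └───┐ └───┬─┬───┤ │
│ │     │     │ │   │A│
│ ├───┐ └───┐ ╵ │ ╷ │ │
│ │   │     │   │ │ │ │
│ │ ╷ └───┐ │ ┌─┘ │ │ │
│ │ │     │ │ │   │ │ │
│ └─┤ ╷ ┌─┘ │ │ ╶─┤ ╵ │
│   │ │ │   │ │   │   │
│ ╷ │ │ ╵ ╶─┴─┼─╴ ├─╴ │
│ │ │ │       │   │   │
│ │ ├─┴─┬─┬─┐ │ ┌─┤ ┌─┤
│ │ │   │ │ │ │ │ │ │ │
│ │ ╵ ╷ ╵ │ ╵ ╵ │ ╵ ╵ │
│ │   │   │     │     │
└─┴───┴───┴─────┴─────┘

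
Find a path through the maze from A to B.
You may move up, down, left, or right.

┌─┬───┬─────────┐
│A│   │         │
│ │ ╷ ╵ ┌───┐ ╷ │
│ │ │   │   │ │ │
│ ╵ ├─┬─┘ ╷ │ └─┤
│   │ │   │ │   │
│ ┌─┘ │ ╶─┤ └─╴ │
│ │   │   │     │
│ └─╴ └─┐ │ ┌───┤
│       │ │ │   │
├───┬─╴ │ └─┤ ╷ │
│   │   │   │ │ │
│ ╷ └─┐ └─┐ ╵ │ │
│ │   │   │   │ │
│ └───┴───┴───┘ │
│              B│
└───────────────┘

Finding the shortest path through the maze:
Path length: 36 steps
Directions: down → down → right → up → up → right → down → right → up → right → right → right → down → down → right → down → left → left → up → up → left → down → left → down → right → down → down → right → down → right → up → up → right → down → down → down

Solution:

┌─┬───┬─────────┐
│A│↱ ↓│↱ → → ↓  │
│ │ ╷ ╵ ┌───┐ ╷ │
│↓│↑│↳ ↑│↓ ↰│↓│ │
│ ╵ ├─┬─┘ ╷ │ └─┤
│↳ ↑│ │↓ ↲│↑│↳ ↓│
│ ┌─┘ │ ╶─┤ └─╴ │
│ │   │↳ ↓│↑ ← ↲│
│ └─╴ └─┐ │ ┌───┤
│       │↓│ │↱ ↓│
├───┬─╴ │ └─┤ ╷ │
│   │   │↳ ↓│↑│↓│
│ ╷ └─┐ └─┐ ╵ │ │
│ │   │   │↳ ↑│↓│
│ └───┴───┴───┘ │
│              B│
└───────────────┘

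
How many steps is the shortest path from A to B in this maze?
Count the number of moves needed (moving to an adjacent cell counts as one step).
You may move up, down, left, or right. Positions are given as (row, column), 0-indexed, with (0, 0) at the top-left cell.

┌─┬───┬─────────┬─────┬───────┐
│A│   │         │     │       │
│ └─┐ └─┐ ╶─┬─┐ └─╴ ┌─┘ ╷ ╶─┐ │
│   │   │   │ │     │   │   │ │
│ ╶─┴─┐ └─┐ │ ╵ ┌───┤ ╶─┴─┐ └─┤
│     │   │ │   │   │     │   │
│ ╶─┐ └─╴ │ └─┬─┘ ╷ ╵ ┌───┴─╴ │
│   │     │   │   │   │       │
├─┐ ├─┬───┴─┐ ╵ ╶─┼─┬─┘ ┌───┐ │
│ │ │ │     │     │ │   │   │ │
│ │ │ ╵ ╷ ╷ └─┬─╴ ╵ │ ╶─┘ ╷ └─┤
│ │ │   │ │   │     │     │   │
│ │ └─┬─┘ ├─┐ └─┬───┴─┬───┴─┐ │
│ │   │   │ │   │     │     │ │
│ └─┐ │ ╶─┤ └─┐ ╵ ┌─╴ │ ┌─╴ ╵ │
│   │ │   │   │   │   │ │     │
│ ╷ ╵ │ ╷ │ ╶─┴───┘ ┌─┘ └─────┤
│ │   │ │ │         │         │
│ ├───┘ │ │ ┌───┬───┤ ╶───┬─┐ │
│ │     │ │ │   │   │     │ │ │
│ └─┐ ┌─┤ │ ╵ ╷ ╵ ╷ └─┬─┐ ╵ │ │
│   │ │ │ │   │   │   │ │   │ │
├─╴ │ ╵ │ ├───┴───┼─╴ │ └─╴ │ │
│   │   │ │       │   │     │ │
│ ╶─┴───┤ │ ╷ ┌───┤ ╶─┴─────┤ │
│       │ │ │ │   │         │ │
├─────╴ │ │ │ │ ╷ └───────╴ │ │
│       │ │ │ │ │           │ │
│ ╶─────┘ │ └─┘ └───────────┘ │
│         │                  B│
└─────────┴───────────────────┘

Using BFS to find shortest path:
Start: (0, 0), End: (14, 14)
Path found:
(0,0) → (1,0) → (2,0) → (3,0) → (3,1) → (4,1) → (5,1) → (6,1) → (6,2) → (7,2) → (8,2) → (8,1) → (7,1) → (7,0) → (8,0) → (9,0) → (10,0) → (10,1) → (11,1) → (11,0) → (12,0) → (12,1) → (12,2) → (12,3) → (13,3) → (13,2) → (13,1) → (13,0) → (14,0) → (14,1) → (14,2) → (14,3) → (14,4) → (13,4) → (12,4) → (11,4) → (10,4) → (9,4) → (8,4) → (7,4) → (7,3) → (6,3) → (6,4) → (5,4) → (4,4) → (4,5) → (5,5) → (5,6) → (6,6) → (6,7) → (7,7) → (7,8) → (6,8) → (6,9) → (6,10) → (7,10) → (7,9) → (8,9) → (8,8) → (8,7) → (8,6) → (8,5) → (9,5) → (10,5) → (10,6) → (9,6) → (9,7) → (10,7) → (10,8) → (9,8) → (9,9) → (10,9) → (10,10) → (11,10) → (11,9) → (12,9) → (12,10) → (12,11) → (12,12) → (12,13) → (13,13) → (13,12) → (13,11) → (13,10) → (13,9) → (13,8) → (12,8) → (12,7) → (13,7) → (14,7) → (14,8) → (14,9) → (14,10) → (14,11) → (14,12) → (14,13) → (14,14)
Number of steps: 96

Solution:

┌─┬───┬─────────┬─────┬───────┐
│A│   │         │     │       │
│ └─┐ └─┐ ╶─┬─┐ └─╴ ┌─┘ ╷ ╶─┐ │
│↓  │   │   │ │     │   │   │ │
│ ╶─┴─┐ └─┐ │ ╵ ┌───┤ ╶─┴─┐ └─┤
│↓    │   │ │   │   │     │   │
│ ╶─┐ └─╴ │ └─┬─┘ ╷ ╵ ┌───┴─╴ │
│↳ ↓│     │   │   │   │       │
├─┐ ├─┬───┴─┐ ╵ ╶─┼─┬─┘ ┌───┐ │
│ │↓│ │  ↱ ↓│     │ │   │   │ │
│ │ │ ╵ ╷ ╷ └─┬─╴ ╵ │ ╶─┘ ╷ └─┤
│ │↓│   │↑│↳ ↓│     │     │   │
│ │ └─┬─┘ ├─┐ └─┬───┴─┬───┴─┐ │
│ │↳ ↓│↱ ↑│ │↳ ↓│↱ → ↓│     │ │
│ └─┐ │ ╶─┤ └─┐ ╵ ┌─╴ │ ┌─╴ ╵ │
│↓ ↰│↓│↑ ↰│   │↳ ↑│↓ ↲│ │     │
│ ╷ ╵ │ ╷ │ ╶─┴───┘ ┌─┘ └─────┤
│↓│↑ ↲│ │↑│↓ ← ← ← ↲│         │
│ ├───┘ │ │ ┌───┬───┤ ╶───┬─┐ │
│↓│     │↑│↓│↱ ↓│↱ ↓│     │ │ │
│ └─┐ ┌─┤ │ ╵ ╷ ╵ ╷ └─┬─┐ ╵ │ │
│↳ ↓│ │ │↑│↳ ↑│↳ ↑│↳ ↓│ │   │ │
├─╴ │ ╵ │ ├───┴───┼─╴ │ └─╴ │ │
│↓ ↲│   │↑│       │↓ ↲│     │ │
│ ╶─┴───┤ │ ╷ ┌───┤ ╶─┴─────┤ │
│↳ → → ↓│↑│ │ │↓ ↰│↳ → → → ↓│ │
├─────╴ │ │ │ │ ╷ └───────╴ │ │
│↓ ← ← ↲│↑│ │ │↓│↑ ← ← ← ← ↲│ │
│ ╶─────┘ │ └─┘ └───────────┘ │
│↳ → → → ↑│    ↳ → → → → → → B│
└─────────┴───────────────────┘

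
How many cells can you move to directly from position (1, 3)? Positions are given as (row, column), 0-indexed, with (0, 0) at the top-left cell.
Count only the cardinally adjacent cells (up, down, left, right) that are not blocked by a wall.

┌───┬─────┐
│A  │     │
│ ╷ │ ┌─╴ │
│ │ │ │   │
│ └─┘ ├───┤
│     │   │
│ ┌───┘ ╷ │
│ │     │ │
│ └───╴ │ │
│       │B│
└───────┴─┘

Checking passable neighbors of (1, 3):
Neighbors: (1, 4)
Count: 1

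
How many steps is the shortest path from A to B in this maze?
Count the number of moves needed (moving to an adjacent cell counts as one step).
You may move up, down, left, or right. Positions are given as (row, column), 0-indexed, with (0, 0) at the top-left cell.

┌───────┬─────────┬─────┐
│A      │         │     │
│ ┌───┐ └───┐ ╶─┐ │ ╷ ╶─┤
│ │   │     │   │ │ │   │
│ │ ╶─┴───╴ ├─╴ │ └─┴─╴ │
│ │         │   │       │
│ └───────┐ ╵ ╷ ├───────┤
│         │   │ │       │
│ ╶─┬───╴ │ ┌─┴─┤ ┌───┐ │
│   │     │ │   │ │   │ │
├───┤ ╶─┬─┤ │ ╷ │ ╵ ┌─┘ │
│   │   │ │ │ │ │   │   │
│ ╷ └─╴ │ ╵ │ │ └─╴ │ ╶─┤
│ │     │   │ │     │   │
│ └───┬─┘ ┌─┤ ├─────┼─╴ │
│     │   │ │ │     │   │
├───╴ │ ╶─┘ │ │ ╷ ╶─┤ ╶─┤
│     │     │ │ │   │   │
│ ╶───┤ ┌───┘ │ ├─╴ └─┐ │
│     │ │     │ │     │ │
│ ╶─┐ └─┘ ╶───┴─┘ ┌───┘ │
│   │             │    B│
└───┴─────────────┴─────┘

Using BFS to find shortest path:
Start: (0, 0), End: (10, 11)
Path found:
(0,0) → (1,0) → (2,0) → (3,0) → (3,1) → (3,2) → (3,3) → (3,4) → (4,4) → (4,3) → (4,2) → (5,2) → (5,3) → (6,3) → (6,2) → (6,1) → (5,1) → (5,0) → (6,0) → (7,0) → (7,1) → (7,2) → (8,2) → (8,1) → (8,0) → (9,0) → (9,1) → (9,2) → (10,2) → (10,3) → (10,4) → (9,4) → (9,5) → (9,6) → (8,6) → (7,6) → (6,6) → (5,6) → (4,6) → (4,7) → (5,7) → (6,7) → (6,8) → (6,9) → (5,9) → (5,8) → (4,8) → (3,8) → (3,9) → (3,10) → (3,11) → (4,11) → (5,11) → (5,10) → (6,10) → (6,11) → (7,11) → (7,10) → (8,10) → (8,11) → (9,11) → (10,11)
Number of steps: 61

Solution:

┌───────┬─────────┬─────┐
│A      │         │     │
│ ┌───┐ └───┐ ╶─┐ │ ╷ ╶─┤
│↓│   │     │   │ │ │   │
│ │ ╶─┴───╴ ├─╴ │ └─┴─╴ │
│↓│         │   │       │
│ └───────┐ ╵ ╷ ├───────┤
│↳ → → → ↓│   │ │↱ → → ↓│
│ ╶─┬───╴ │ ┌─┴─┤ ┌───┐ │
│   │↓ ← ↲│ │↱ ↓│↑│   │↓│
├───┤ ╶─┬─┤ │ ╷ │ ╵ ┌─┘ │
│↓ ↰│↳ ↓│ │ │↑│↓│↑ ↰│↓ ↲│
│ ╷ └─╴ │ ╵ │ │ └─╴ │ ╶─┤
│↓│↑ ← ↲│   │↑│↳ → ↑│↳ ↓│
│ └───┬─┘ ┌─┤ ├─────┼─╴ │
│↳ → ↓│   │ │↑│     │↓ ↲│
├───╴ │ ╶─┘ │ │ ╷ ╶─┤ ╶─┤
│↓ ← ↲│     │↑│ │   │↳ ↓│
│ ╶───┤ ┌───┘ │ ├─╴ └─┐ │
│↳ → ↓│ │↱ → ↑│ │     │↓│
│ ╶─┐ └─┘ ╶───┴─┘ ┌───┘ │
│   │↳ → ↑        │    B│
└───┴─────────────┴─────┘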